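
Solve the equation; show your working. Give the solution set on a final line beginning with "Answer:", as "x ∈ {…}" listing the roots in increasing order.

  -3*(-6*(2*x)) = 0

Step 1. [-3*(-6*(2*x)) = 0] -3 out front; divide by -3, so div: -6*(2*x) = 0.
Step 2. [-6*(2*x) = 0] -6 out front; divide by -6, so div: 2*x = 0.
Step 3. [2*x = 0] LHS = 2·(…); ÷2 both sides, so div: x = 0.

Answer: x ∈ {0}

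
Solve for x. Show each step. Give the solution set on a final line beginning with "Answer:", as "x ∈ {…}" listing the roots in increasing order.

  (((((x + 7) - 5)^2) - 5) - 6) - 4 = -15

Step 1. [(((((x + 7) - 5)^2) - 5) - 6) - 4 = -15] 4 comes off first (add 4) ⇒ sub: ((((x + 7) - 5)^2) - 5) - 6 = -11.
Step 2. [((((x + 7) - 5)^2) - 5) - 6 = -11] 6 comes off first (add 6) ⇒ sub: (((x + 7) - 5)^2) - 5 = -5.
Step 3. [(((x + 7) - 5)^2) - 5 = -5] 5 comes off first (add 5). So sub: ((x + 7) - 5)^2 = 0.
Step 4. [((x + 7) - 5)^2 = 0] LHS squared, RHS 0 ≥ 0: apply √ (±), so sqrt: (x + 7) - 5 = 0.
Step 5. [(x + 7) - 5 = 0] -5 is outermost — add 5 both sides. So sub: x + 7 = 5.
Step 6. [x + 7 = 5] peel the +7: subtract 7 from each side, so sub: x = -2.

Answer: x ∈ {-2}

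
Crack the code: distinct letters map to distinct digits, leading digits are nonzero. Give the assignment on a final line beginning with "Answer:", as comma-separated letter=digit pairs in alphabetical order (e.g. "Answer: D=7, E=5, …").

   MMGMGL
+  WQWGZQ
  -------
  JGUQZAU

Step 1. [J] the sum has 7 digits but both addends have 6; that extra leading digit J is the final carry, namely 1, so J=1.
Step 2. [col 1: L + Q ≡ U (mod 10)] no forcing yet in column 1 (carry-in 0); L=9 is free and consistent — try it. So L=9.
Step 3. [col 1: L + Q ≡ U (mod 10)] several values work for U in column 1 (L + Q ≡ U (mod 10), carry-in 0); try U=3, so U=3.
Step 4. [col 1: L + Q ≡ U (mod 10)] column 1 reads L+Q+carry(0)=U with L=9, U=3; with digits 1,3,9 already taken and all letters distinct, the only value for Q is 4. So Q=4.
Step 5. [col 2: G + Z ≡ A (mod 10)] column 2 (G + Z ≡ A (mod 10), carry-in 1) doesn't pin A yet; pick A=2 and continue, so A=2.
Step 6. [col 2: G + Z ≡ A (mod 10)] several values work for Z in column 2 (G + Z ≡ A (mod 10), carry-in 1); try Z=5 ⇒ Z=5.
Step 7. [col 2: G + Z ≡ A (mod 10)] column 2 reads G+Z+carry(1)=A with Z=5, A=2; with digits 1,2,3,4,5,9 already taken and all letters distinct, the only value for G is 6, so G=6.
Step 8. [col 3: M + G ≡ Z (mod 10)] from column 3 (G=6, Z=5, carry-in 1, digits 1,2,3,4,5,6,9 already taken and all letters distinct): M must equal 8 ⇒ M=8.
Step 9. [col 4: G + W ≡ Q (mod 10)] column 4: given G=6, Q=4, carry-in 1, and digits 1,2,3,4,5,6,8,9 already taken and all letters distinct, G+W≡Q (mod 10) forces W=7, so W=7.

Answer: A=2, G=6, J=1, L=9, M=8, Q=4, U=3, W=7, Z=5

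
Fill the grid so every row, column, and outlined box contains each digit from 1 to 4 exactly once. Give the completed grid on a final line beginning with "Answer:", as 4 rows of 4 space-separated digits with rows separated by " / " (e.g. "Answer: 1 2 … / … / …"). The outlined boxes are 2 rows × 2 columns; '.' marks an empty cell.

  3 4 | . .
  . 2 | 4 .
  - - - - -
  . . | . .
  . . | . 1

Step 1. [r3c4∈{2,3,4}] col 4 places 4 nowhere but r3c4. So r3c4=4.
Step 2. [r3c2∈{1,3}] 1 has one home in col 2: r3c2 ⇒ r3c2=1.
Step 3. [r3c3∈{2,3}] r3c3 is the only open cell in row 3 admitting 3. So r3c3=3.
Step 4. [r4c3∈{2}] only 2 remains possible at r4c3, so r4c3=2.
Step 5. [r3c1∈{2}] r3c1 has the single candidate 2, so r3c1=2.
Step 6. [r1c3∈{1}] nothing but 1 survives at r1c3 ⇒ r1c3=1.
Step 7. [r4c2∈{3}] r4c2 has the single candidate 3, so r4c2=3.
Step 8. [r2c1∈{1}] r2c1's peers cover all but 1, so r2c1=1.
Step 9. [r2c4∈{3}] r2c4 has the single candidate 3, so r2c4=3.
Step 10. [r4c1∈{4}] r4c1 has the single candidate 4 ⇒ r4c1=4.
Step 11. [r1c4∈{2}] r1c4's peers cover all but 2, so r1c4=2.

Answer: 3 4 1 2 / 1 2 4 3 / 2 1 3 4 / 4 3 2 1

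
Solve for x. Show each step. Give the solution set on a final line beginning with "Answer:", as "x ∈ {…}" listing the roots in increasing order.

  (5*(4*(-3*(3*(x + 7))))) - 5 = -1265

Step 1. [(5*(4*(-3*(3*(x + 7))))) - 5 = -1265] common factor 5 (LHS and -1265) — divide through. So factor: (4*(-3*(3*(x + 7)))) - 1 = -253.
Step 2. [(4*(-3*(3*(x + 7)))) - 1 = -253] 1 comes off first (add 1). So sub: 4*(-3*(3*(x + 7))) = -252.
Step 3. [4*(-3*(3*(x + 7))) = -252] 4·(inner) — divide through by 4 ⇒ div: -3*(3*(x + 7)) = -63.
Step 4. [-3*(3*(x + 7)) = -63] divide by the outer -3 ⇒ div: 3*(x + 7) = 21.
Step 5. [3*(x + 7) = 21] leading coefficient 3: divide by 3. So div: x + 7 = 7.
Step 6. [x + 7 = 7] the outer +7 inverts by subtracting 7, so sub: x = 0.

Answer: x ∈ {0}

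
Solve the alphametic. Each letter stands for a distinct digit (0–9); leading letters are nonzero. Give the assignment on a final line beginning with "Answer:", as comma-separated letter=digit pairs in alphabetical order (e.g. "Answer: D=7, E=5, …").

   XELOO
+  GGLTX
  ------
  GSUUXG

Step 1. [col 1: O + X ≡ G (mod 10)] X=9 is one option consistent with column 1 (O + X ≡ G (mod 10), carry-in 0) — take it. So X=9.
Step 2. [col 1: O + X ≡ G (mod 10)] G=1 is one option consistent with column 1 (O + X ≡ G (mod 10), carry-in 0) — take it ⇒ G=1.
Step 3. [col 1: O + X ≡ G (mod 10)] column 1 reads O+X+carry(0)=G with X=9, G=1; with digits 1,9 already taken and all letters distinct, the only value for O is 2, so O=2.
Step 4. [col 2: O + T ≡ X (mod 10)] from column 2 (O=2, X=9, carry-in 1, digits 1,2,9 already taken and all letters distinct): T must equal 6 ⇒ T=6.
Step 5. [col 3: L + L ≡ U (mod 10)] no forcing yet in column 3 (carry-in 0); L=4 is free and consistent — try it. So L=4.
Step 6. [col 3: L + L ≡ U (mod 10)] from column 3 (L=4, carry-in 0, digits 1,2,4,6,9 already taken and all letters distinct): U must equal 8, so U=8.
Step 7. [col 4: E + G ≡ U (mod 10)] column 4: given G=1, U=8, carry-in 0, and digits 1,2,4,6,8,9 already taken and all letters distinct, E+G≡U (mod 10) forces E=7, so E=7.
Step 8. [col 5: X + G ≡ S (mod 10)] in column 5 we have X+G≡S with carry-in 0; given X=9, G=1 and digits 1,2,4,6,7,8,9 already taken and all letters distinct, that pins S to 0. So S=0.

Answer: E=7, G=1, L=4, O=2, S=0, T=6, U=8, X=9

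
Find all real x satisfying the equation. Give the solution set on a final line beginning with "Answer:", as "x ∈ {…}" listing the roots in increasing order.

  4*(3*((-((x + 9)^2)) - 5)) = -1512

Step 1. [4*(3*((-((x + 9)^2)) - 5)) = -1512] 4·(inner) — divide through by 4. So div: 3*((-((x + 9)^2)) - 5) = -378.
Step 2. [3*((-((x + 9)^2)) - 5) = -378] LHS = 3·(…); ÷3 both sides, so div: (-((x + 9)^2)) - 5 = -126.
Step 3. [(-((x + 9)^2)) - 5 = -126] the outer -5 inverts by adding 5 ⇒ sub: -((x + 9)^2) = -121.
Step 4. [-((x + 9)^2) = -121] leading − — multiply by −1, so neg: (x + 9)^2 = 121.
Step 5. [(x + 9)^2 = 121] √ both sides: 121 ≥ 0 gives two branches ⇒ sqrt: x + 9 = 11 or -11.
Step 6. [x + 9 = 11 or -11] peel the +9: subtract 9 from each side. So sub: x = 2 or -20.

Answer: x ∈ {-20, 2}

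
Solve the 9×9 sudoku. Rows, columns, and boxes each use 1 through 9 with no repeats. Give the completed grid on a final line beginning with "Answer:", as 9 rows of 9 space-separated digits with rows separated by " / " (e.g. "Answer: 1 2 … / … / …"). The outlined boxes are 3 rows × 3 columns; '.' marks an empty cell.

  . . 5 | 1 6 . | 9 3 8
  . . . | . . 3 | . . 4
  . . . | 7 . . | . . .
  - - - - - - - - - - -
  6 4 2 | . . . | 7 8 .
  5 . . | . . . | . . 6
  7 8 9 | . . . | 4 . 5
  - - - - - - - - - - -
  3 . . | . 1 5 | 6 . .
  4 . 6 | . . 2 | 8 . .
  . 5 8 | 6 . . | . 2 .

Step 1. [r2c8∈{1,5,6,7}] 7 has one home in box 3: r2c8 ⇒ r2c8=7.
Step 2. [r2c3∈{1}] r2c3's peers cover all but 1 ⇒ r2c3=1.
Step 3. [r6c8∈{1}] r6c8 has the single candidate 1 ⇒ r6c8=1.
Step 4. [r3c9∈{1,2}] in col 9, 2 fits only at r3c9 ⇒ r3c9=2.
Step 5. [r5c8∈{9}] r5c8 is down to just 9, so r5c8=9.
Step 6. [r5c3∈{3}] r5c3 is down to just 3, so r5c3=3.
Step 7. [r9c1∈{1,9}] across col 1, 1 lands solely at r9c1. So r9c1=1.
Step 8. [r7c4∈{4,8,9}] row 7 places 8 nowhere but r7c4 ⇒ r7c4=8.
Step 9. [r4c9∈{3}] nothing but 3 survives at r4c9. So r4c9=3.
Step 10. [r7c2∈{2,7,9}] in row 7, 2 fits only at r7c2, so r7c2=2.
Step 11. [r8c2∈{7,9}] 9 has one home in box 7: r8c2 ⇒ r8c2=9.
Step 12. [r2c7∈{5}] nothing but 5 survives at r2c7, so r2c7=5.
Step 13. [r3c5∈{4,5,8,9}] across row 3, 5 lands solely at r3c5. So r3c5=5.
Step 14. [r4c5∈{9}] only 9 remains possible at r4c5. So r4c5=9.
Step 15. [r9c6∈{4,7,9}] r9c6 is the only open cell in box 8 admitting 9. So r9c6=9.
Step 16. [r5c6∈{1,4,7,8}] col 6 places 7 nowhere but r5c6 ⇒ r5c6=7.
Step 17. [r9c5∈{3,4,7}] in row 9, 4 fits only at r9c5, so r9c5=4.
Step 18. [r3c6∈{4,8}] across col 6, 8 lands solely at r3c6 ⇒ r3c6=8.
Step 19. [r2c5∈{2}] r2c5's peers cover all but 2 ⇒ r2c5=2.
Step 20. [r9c9∈{7}] r9c9 is down to just 7. So r9c9=7.
Step 21. [r6c4∈{2,3}] across row 6, 2 lands solely at r6c4, so r6c4=2.
Step 22. [r3c1∈{9}] r3c1's peers cover all but 9 ⇒ r3c1=9.
Step 23. [r8c5∈{3,7}] across row 8, 7 lands solely at r8c5 ⇒ r8c5=7.
Step 24. [r3c8∈{6}] only 6 remains possible at r3c8. So r3c8=6.
Step 25. [r8c8∈{5}] nothing but 5 survives at r8c8, so r8c8=5.
Step 26. [r3c2∈{3}] nothing but 3 survives at r3c2 ⇒ r3c2=3.
Step 27. [r1c6∈{4}] r1c6's peers cover all but 4 ⇒ r1c6=4.
Step 28. [r7c8∈{4}] r7c8's peers cover all but 4. So r7c8=4.
Step 29. [r4c6∈{1}] r4c6 has the single candidate 1 ⇒ r4c6=1.
Step 30. [r4c4∈{5}] nothing but 5 survives at r4c4, so r4c4=5.
Step 31. [r1c2∈{7}] r1c2 has the single candidate 7, so r1c2=7.
Step 32. [r7c3∈{7}] only 7 remains possible at r7c3 ⇒ r7c3=7.
Step 33. [r7c9∈{9}] r7c9's peers cover all but 9. So r7c9=9.
Step 34. [r3c3∈{4}] r3c3's peers cover all but 4 ⇒ r3c3=4.
Step 35. [r8c4∈{3}] only 3 remains possible at r8c4, so r8c4=3.
Step 36. [r9c7∈{3}] only 3 remains possible at r9c7, so r9c7=3.
Step 37. [r5c4∈{4}] r5c4 is down to just 4 ⇒ r5c4=4.
Step 38. [r2c4∈{9}] only 9 remains possible at r2c4 ⇒ r2c4=9.
Step 39. [r6c6∈{6}] r6c6 has the single candidate 6 ⇒ r6c6=6.
Step 40. [r6c5∈{3}] nothing but 3 survives at r6c5 ⇒ r6c5=3.
Step 41. [r1c1∈{2}] nothing but 2 survives at r1c1. So r1c1=2.
Step 42. [r2c2∈{6}] nothing but 6 survives at r2c2 ⇒ r2c2=6.
Step 43. [r3c7∈{1}] r3c7 has the single candidate 1. So r3c7=1.
Step 44. [r8c9∈{1}] r8c9 is down to just 1 ⇒ r8c9=1.
Step 45. [r5c7∈{2}] r5c7 is down to just 2. So r5c7=2.
Step 46. [r5c2∈{1}] r5c2 has the single candidate 1. So r5c2=1.
Step 47. [r2c1∈{8}] nothing but 8 survives at r2c1 ⇒ r2c1=8.
Step 48. [r5c5∈{8}] r5c5 is down to just 8, so r5c5=8.

Answer: 2 7 5 1 6 4 9 3 8 / 8 6 1 9 2 3 5 7 4 / 9 3 4 7 5 8 1 6 2 / 6 4 2 5 9 1 7 8 3 / 5 1 3 4 8 7 2 9 6 / 7 8 9 2 3 6 4 1 5 / 3 2 7 8 1 5 6 4 9 / 4 9 6 3 7 2 8 5 1 / 1 5 8 6 4 9 3 2 7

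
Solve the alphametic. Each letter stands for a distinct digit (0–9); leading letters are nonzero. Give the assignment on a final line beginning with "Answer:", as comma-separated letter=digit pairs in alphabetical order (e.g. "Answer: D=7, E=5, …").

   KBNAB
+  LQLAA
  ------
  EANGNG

Step 1. [col 1: B + A ≡ G (mod 10)] B=5 is one option consistent with column 1 (B + A ≡ G (mod 10), carry-in 0) — take it. So B=5.
Step 2. [col 1: B + A ≡ G (mod 10)] G=7 is one option consistent with column 1 (B + A ≡ G (mod 10), carry-in 0) — take it, so G=7.
Step 3. [E] E is the leading digit of a 6-digit sum of two 5-digit numbers; the final carry is exactly 1, so E=1.
Step 4. [col 1: B + A ≡ G (mod 10)] in column 1 we have B+A≡G with carry-in 0; given B=5, G=7 and digits 1,5,7 already taken and all letters distinct, that pins A to 2, so A=2.
Step 5. [col 2: A + A ≡ N (mod 10)] from column 2 (A=2, carry-in 0, digits 1,2,5,7 already taken and all letters distinct): N must equal 4, so N=4.
Step 6. [col 3: N + L ≡ G (mod 10)] column 3: given N=4, G=7, carry-in 0, and digits 1,2,4,5,7 already taken and all letters distinct, N+L≡G (mod 10) forces L=3 ⇒ L=3.
Step 7. [col 4: B + Q ≡ N (mod 10)] column 4: given B=5, N=4, carry-in 0, and digits 1,2,3,4,5,7 already taken and all letters distinct, B+Q≡N (mod 10) forces Q=9. So Q=9.
Step 8. [col 5: K + L ≡ A (mod 10)] column 5 reads K+L+carry(1)=A with L=3, A=2; with digits 1,2,3,4,5,7,9 already taken and all letters distinct, the only value for K is 8 ⇒ K=8.

Answer: A=2, B=5, E=1, G=7, K=8, L=3, N=4, Q=9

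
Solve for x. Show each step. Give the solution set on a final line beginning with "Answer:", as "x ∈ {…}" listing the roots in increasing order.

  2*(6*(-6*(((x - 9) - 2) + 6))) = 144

Step 1. [2*(6*(-6*(((x - 9) - 2) + 6))) = 144] leading coefficient 2: divide by 2, so div: 6*(-6*(((x - 9) - 2) + 6)) = 72.
Step 2. [6*(-6*(((x - 9) - 2) + 6)) = 72] 6 out front; divide by 6. So div: -6*(((x - 9) - 2) + 6) = 12.
Step 3. [-6*(((x - 9) - 2) + 6) = 12] divide by the outer -6 ⇒ div: ((x - 9) - 2) + 6 = -2.
Step 4. [((x - 9) - 2) + 6 = -2] the outer +6 inverts by subtracting 6. So sub: (x - 9) - 2 = -8.
Step 5. [(x - 9) - 2 = -8] -2 is outermost — add 2 both sides. So sub: x - 9 = -6.
Step 6. [x - 9 = -6] add 9: x sits inside (… - 9), so sub: x = 3.

Answer: x ∈ {3}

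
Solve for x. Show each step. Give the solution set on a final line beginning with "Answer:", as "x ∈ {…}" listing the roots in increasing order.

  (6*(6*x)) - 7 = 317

Step 1. [(6*(6*x)) - 7 = 317] the outer -7 inverts by adding 7, so sub: 6*(6*x) = 324.
Step 2. [6*(6*x) = 324] 6·(inner) — divide through by 6 ⇒ div: 6*x = 54.
Step 3. [6*x = 54] 6·(inner) — divide through by 6 ⇒ div: x = 9.

Answer: x ∈ {9}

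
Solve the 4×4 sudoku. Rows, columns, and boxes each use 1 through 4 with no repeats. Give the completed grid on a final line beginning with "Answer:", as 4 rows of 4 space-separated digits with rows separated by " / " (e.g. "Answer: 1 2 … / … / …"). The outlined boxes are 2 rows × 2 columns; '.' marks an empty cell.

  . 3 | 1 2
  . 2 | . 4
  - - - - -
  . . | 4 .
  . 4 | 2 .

Step 1. [r3c2∈{1}] nothing but 1 survives at r3c2 ⇒ r3c2=1.
Step 2. [r4c1∈{3}] r4c1 has the single candidate 3, so r4c1=3.
Step 3. [r3c4∈{3}] r3c4 has the single candidate 3, so r3c4=3.
Step 4. [r2c1∈{1}] r2c1 is down to just 1. So r2c1=1.
Step 5. [r4c4∈{1}] r4c4 is down to just 1 ⇒ r4c4=1.
Step 6. [r1c1∈{4}] r1c1 has the single candidate 4, so r1c1=4.
Step 7. [r2c3∈{3}] r2c3 is down to just 3, so r2c3=3.
Step 8. [r3c1∈{2}] nothing but 2 survives at r3c1 ⇒ r3c1=2.

Answer: 4 3 1 2 / 1 2 3 4 / 2 1 4 3 / 3 4 2 1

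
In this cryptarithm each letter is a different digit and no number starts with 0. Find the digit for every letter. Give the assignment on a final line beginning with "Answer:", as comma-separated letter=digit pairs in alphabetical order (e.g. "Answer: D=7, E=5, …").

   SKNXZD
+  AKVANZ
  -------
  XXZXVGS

Step 1. [X] X is the leading digit of a 7-digit sum of two 6-digit numbers; the final carry is exactly 1, so X=1.
Step 2. [col 1: D + Z ≡ S (mod 10)] column 1 (D + Z ≡ S (mod 10), carry-in 0) doesn't pin Z yet; pick Z=3 and continue ⇒ Z=3.
Step 3. [col 1: D + Z ≡ S (mod 10)] several values work for D in column 1 (D + Z ≡ S (mod 10), carry-in 0); try D=5 ⇒ D=5.
Step 4. [col 1: D + Z ≡ S (mod 10)] from column 1 (D=5, Z=3, carry-in 0, digits 1,3,5 already taken and all letters distinct): S must equal 8. So S=8.
Step 5. [col 2: Z + N ≡ G (mod 10)] N=7 is one option consistent with column 2 (Z + N ≡ G (mod 10), carry-in 0) — take it ⇒ N=7.
Step 6. [col 2: Z + N ≡ G (mod 10)] in column 2 we have Z+N≡G with carry-in 0; given Z=3, N=7 and digits 1,3,5,7,8 already taken and all letters distinct, that pins G to 0 ⇒ G=0.
Step 7. [col 3: X + A ≡ V (mod 10)] column 3 (X + A ≡ V (mod 10), carry-in 1) doesn't pin A yet; pick A=2 and continue, so A=2.
Step 8. [col 3: X + A ≡ V (mod 10)] in column 3 we have X+A≡V with carry-in 1; given X=1, A=2 and digits 0,1,2,3,5,7,8 already taken and all letters distinct, that pins V to 4, so V=4.
Step 9. [col 5: K + K ≡ Z (mod 10)] column 5 reads K+K+carry(1)=Z with Z=3; with digits 0,1,2,3,4,5,7,8 already taken and all letters distinct, the only value for K is 6. So K=6.

Answer: A=2, D=5, G=0, K=6, N=7, S=8, V=4, X=1, Z=3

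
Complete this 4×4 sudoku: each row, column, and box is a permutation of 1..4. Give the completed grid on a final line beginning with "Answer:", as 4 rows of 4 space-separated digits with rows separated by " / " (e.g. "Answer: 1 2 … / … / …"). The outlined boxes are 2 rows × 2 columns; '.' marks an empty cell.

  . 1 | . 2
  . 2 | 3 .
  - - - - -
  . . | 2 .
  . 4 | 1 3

Step 1. [r1c3∈{4}] r1c3 is down to just 4, so r1c3=4.
Step 2. [r1c1∈{3}] only 3 remains possible at r1c1, so r1c1=3.
Step 3. [r3c2∈{3}] r3c2 has the single candidate 3 ⇒ r3c2=3.
Step 4. [r4c1∈{2}] r4c1's peers cover all but 2, so r4c1=2.
Step 5. [r3c1∈{1}] r3c1 is down to just 1. So r3c1=1.
Step 6. [r2c4∈{1}] only 1 remains possible at r2c4, so r2c4=1.
Step 7. [r2c1∈{4}] nothing but 4 survives at r2c1, so r2c1=4.
Step 8. [r3c4∈{4}] nothing but 4 survives at r3c4, so r3c4=4.

Answer: 3 1 4 2 / 4 2 3 1 / 1 3 2 4 / 2 4 1 3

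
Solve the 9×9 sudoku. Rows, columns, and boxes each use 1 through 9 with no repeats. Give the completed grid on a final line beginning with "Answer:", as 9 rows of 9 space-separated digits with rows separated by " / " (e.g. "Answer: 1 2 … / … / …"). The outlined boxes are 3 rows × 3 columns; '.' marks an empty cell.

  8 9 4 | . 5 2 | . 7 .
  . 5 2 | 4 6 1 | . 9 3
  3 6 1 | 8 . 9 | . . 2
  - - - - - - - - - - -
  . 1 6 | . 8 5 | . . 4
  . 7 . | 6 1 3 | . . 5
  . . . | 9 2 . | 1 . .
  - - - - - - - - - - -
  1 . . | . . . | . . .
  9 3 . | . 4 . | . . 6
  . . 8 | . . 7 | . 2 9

Step 1. [r5c8∈{8}] r5c8 is down to just 8, so r5c8=8.
Step 2. [r5c1∈{2,4}] across row 5, 4 lands solely at r5c1 ⇒ r5c1=4.
Step 3. [r7c9∈{7,8}] col 9 places 8 nowhere but r7c9, so r7c9=8.
Step 4. [r9c5∈{3}] r9c5's peers cover all but 3. So r9c5=3.
Step 5. [r4c7∈{2,3,7,9}] r4c7 is the only open cell in row 4 admitting 9, so r4c7=9.
Step 6. [r7c7∈{3,4,5,7}] col 7 places 3 nowhere but r7c7, so r7c7=3.
Step 7. [r8c4∈{1,2,5}] in row 8, 2 fits only at r8c4 ⇒ r8c4=2.
Step 8. [r7c4∈{5}] r7c4 is down to just 5. So r7c4=5.
Step 9. [r7c8∈{4}] nothing but 4 survives at r7c8 ⇒ r7c8=4.
Step 10. [r9c7∈{5}] r9c7 is down to just 5. So r9c7=5.
Step 11. [r6c3∈{3,5}] col 3 places 3 nowhere but r6c3 ⇒ r6c3=3.
Step 12. [r7c3∈{7}] r7c3 is down to just 7, so r7c3=7.
Step 13. [r1c4∈{3}] only 3 remains possible at r1c4, so r1c4=3.
Step 14. [r4c4∈{7}] r4c4 is down to just 7 ⇒ r4c4=7.
Step 15. [r7c2∈{2}] r7c2's peers cover all but 2. So r7c2=2.
Step 16. [r5c7∈{2}] r5c7 has the single candidate 2. So r5c7=2.
Step 17. [r8c6∈{8}] r8c6's peers cover all but 8, so r8c6=8.
Step 18. [r5c3∈{9}] r5c3 has the single candidate 9, so r5c3=9.
Step 19. [r6c6∈{4}] r6c6 is down to just 4. So r6c6=4.
Step 20. [r3c5∈{7}] nothing but 7 survives at r3c5. So r3c5=7.
Step 21. [r8c8∈{1}] only 1 remains possible at r8c8, so r8c8=1.
Step 22. [r6c1∈{5}] r6c1 is down to just 5. So r6c1=5.
Step 23. [r6c9∈{7}] r6c9 is down to just 7. So r6c9=7.
Step 24. [r4c1∈{2}] r4c1 has the single candidate 2, so r4c1=2.
Step 25. [r7c5∈{9}] r7c5's peers cover all but 9, so r7c5=9.
Step 26. [r1c7∈{6}] only 6 remains possible at r1c7. So r1c7=6.
Step 27. [r8c3∈{5}] nothing but 5 survives at r8c3, so r8c3=5.
Step 28. [r6c2∈{8}] r6c2's peers cover all but 8. So r6c2=8.
Step 29. [r8c7∈{7}] r8c7 has the single candidate 7 ⇒ r8c7=7.
Step 30. [r9c2∈{4}] only 4 remains possible at r9c2, so r9c2=4.
Step 31. [r6c8∈{6}] r6c8 has the single candidate 6 ⇒ r6c8=6.
Step 32. [r1c9∈{1}] r1c9 has the single candidate 1, so r1c9=1.
Step 33. [r9c4∈{1}] nothing but 1 survives at r9c4. So r9c4=1.
Step 34. [r4c8∈{3}] nothing but 3 survives at r4c8 ⇒ r4c8=3.
Step 35. [r2c7∈{8}] r2c7's peers cover all but 8 ⇒ r2c7=8.
Step 36. [r3c7∈{4}] r3c7's peers cover all but 4, so r3c7=4.
Step 37. [r7c6∈{6}] nothing but 6 survives at r7c6 ⇒ r7c6=6.
Step 38. [r2c1∈{7}] nothing but 7 survives at r2c1 ⇒ r2c1=7.
Step 39. [r3c8∈{5}] r3c8's peers cover all but 5. So r3c8=5.
Step 40. [r9c1∈{6}] only 6 remains possible at r9c1, so r9c1=6.

Answer: 8 9 4 3 5 2 6 7 1 / 7 5 2 4 6 1 8 9 3 / 3 6 1 8 7 9 4 5 2 / 2 1 6 7 8 5 9 3 4 / 4 7 9 6 1 3 2 8 5 / 5 8 3 9 2 4 1 6 7 / 1 2 7 5 9 6 3 4 8 / 9 3 5 2 4 8 7 1 6 / 6 4 8 1 3 7 5 2 9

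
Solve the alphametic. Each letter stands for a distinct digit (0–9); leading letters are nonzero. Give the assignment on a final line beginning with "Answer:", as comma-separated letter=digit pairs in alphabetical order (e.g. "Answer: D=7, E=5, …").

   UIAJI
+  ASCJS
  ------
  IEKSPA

Step 1. [col 1: I + S ≡ A (mod 10)] column 1 (I + S ≡ A (mod 10), carry-in 0) doesn't pin A yet; pick A=7 and continue ⇒ A=7.
Step 2. [col 1: I + S ≡ A (mod 10)] column 1 (I + S ≡ A (mod 10), carry-in 0) doesn't pin I yet; pick I=1 and continue. So I=1.
Step 3. [col 1: I + S ≡ A (mod 10)] from column 1 (I=1, A=7, carry-in 0, digits 1,7 already taken and all letters distinct): S must equal 6. So S=6.
Step 4. [col 2: J + J ≡ P (mod 10)] column 2 (J + J ≡ P (mod 10), carry-in 0) doesn't pin P yet; pick P=4 and continue ⇒ P=4.
Step 5. [col 2: J + J ≡ P (mod 10)] column 2 reads J+J+carry(0)=P with P=4; with digits 1,4,6,7 already taken and all letters distinct, the only value for J is 2, so J=2.
Step 6. [col 3: A + C ≡ S (mod 10)] from column 3 (A=7, S=6, carry-in 0, digits 1,2,4,6,7 already taken and all letters distinct): C must equal 9, so C=9.
Step 7. [col 4: I + S ≡ K (mod 10)] in column 4 we have I+S≡K with carry-in 1; given I=1, S=6 and digits 1,2,4,6,7,9 already taken and all letters distinct, that pins K to 8 ⇒ K=8.
Step 8. [col 5: U + A ≡ E (mod 10)] in column 5 we have U+A≡E with carry-in 0; given A=7 and digits 1,2,4,6,7,8,9 already taken and all letters distinct, that pins U to 3, so U=3.
Step 9. [col 5: U + A ≡ E (mod 10)] from column 5 (U=3, A=7, carry-in 0, digits 1,2,3,4,6,7,8,9 already taken and all letters distinct): E must equal 0 ⇒ E=0.

Answer: A=7, C=9, E=0, I=1, J=2, K=8, P=4, S=6, U=3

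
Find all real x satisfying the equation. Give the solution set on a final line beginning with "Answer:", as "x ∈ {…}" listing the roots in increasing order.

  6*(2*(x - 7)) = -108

Step 1. [6*(2*(x - 7)) = -108] LHS = 6·(…); ÷6 both sides. So div: 2*(x - 7) = -18.
Step 2. [2*(x - 7) = -18] 2·(inner) — divide through by 2 ⇒ div: x - 7 = -9.
Step 3. [x - 7 = -9] -7 is outermost — add 7 both sides. So sub: x = -2.

Answer: x ∈ {-2}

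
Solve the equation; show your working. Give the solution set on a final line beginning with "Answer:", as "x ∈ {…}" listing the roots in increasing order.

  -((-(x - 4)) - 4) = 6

Step 1. [-((-(x - 4)) - 4) = 6] LHS negated; negate both sides. So neg: (-(x - 4)) - 4 = -6.
Step 2. [(-(x - 4)) - 4 = -6] 4 comes off first (add 4) ⇒ sub: -(x - 4) = -2.
Step 3. [-(x - 4) = -2] leading − — multiply by −1 ⇒ neg: x - 4 = 2.
Step 4. [x - 4 = 2] peel the -4: add 4 from each side ⇒ sub: x = 6.

Answer: x ∈ {6}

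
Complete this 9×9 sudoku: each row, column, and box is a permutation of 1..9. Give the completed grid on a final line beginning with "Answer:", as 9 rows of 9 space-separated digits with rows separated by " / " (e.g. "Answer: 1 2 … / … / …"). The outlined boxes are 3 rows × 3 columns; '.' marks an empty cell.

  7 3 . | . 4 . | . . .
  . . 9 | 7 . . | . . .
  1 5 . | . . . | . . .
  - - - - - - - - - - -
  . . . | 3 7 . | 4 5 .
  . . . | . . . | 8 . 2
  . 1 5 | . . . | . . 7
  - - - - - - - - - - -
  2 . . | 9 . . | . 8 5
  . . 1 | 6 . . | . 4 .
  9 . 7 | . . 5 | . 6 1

Step 1. [r4c6∈{1,2,6,8,9}] r4c6 is the only open cell in row 4 admitting 1, so r4c6=1.
Step 2. [r8c2∈{8}] r8c2's peers cover all but 8. So r8c2=8.
Step 3. [r1c4∈{1,2,5,8}] r1c4 is the only open cell in col 4 admitting 1, so r1c4=1.
Step 4. [r2c5∈{2,3,5,6,8}] 5 has one home in box 2: r2c5 ⇒ r2c5=5.
Step 5. [r9c2∈{4}] r9c2's peers cover all but 4, so r9c2=4.
Step 6. [r2c7∈{1,2,3,6}] 1 has one home in col 7: r2c7. So r2c7=1.
Step 7. [r7c6∈{3,4,7}] r7c6 is the only open cell in row 7 admitting 4 ⇒ r7c6=4.
Step 8. [r7c2∈{6}] r7c2 is down to just 6 ⇒ r7c2=6.
Step 9. [r2c2∈{2}] r2c2's peers cover all but 2 ⇒ r2c2=2.
Step 10. [r2c8∈{3}] r2c8 is down to just 3 ⇒ r2c8=3.
Step 11. [r8c9∈{3,9}] across col 9, 3 lands solely at r8c9 ⇒ r8c9=3.
Step 12. [r6c8∈{9}] nothing but 9 survives at r6c8, so r6c8=9.
Step 13. [r4c9∈{6}] r4c9 is down to just 6 ⇒ r4c9=6.
Step 14. [r8c5∈{2}] nothing but 2 survives at r8c5, so r8c5=2.
Step 15. [r3c6∈{2,3,6,8,9}] col 6 places 3 nowhere but r3c6 ⇒ r3c6=3.
Step 16. [r1c8∈{2}] nothing but 2 survives at r1c8, so r1c8=2.
Step 17. [r9c4∈{8}] r9c4's peers cover all but 8. So r9c4=8.
Step 18. [r6c6∈{2,6,8}] 2 has one home in col 6: r6c6 ⇒ r6c6=2.
Step 19. [r4c1∈{8}] nothing but 8 survives at r4c1. So r4c1=8.
Step 20. [r8c7∈{7,9}] 9 has one home in row 8: r8c7, so r8c7=9.
Step 21. [r7c3∈{3}] r7c3 is down to just 3, so r7c3=3.
Step 22. [r5c1∈{3,4,6}] in row 5, 3 fits only at r5c1, so r5c1=3.
Step 23. [r6c4∈{4}] r6c4 is down to just 4, so r6c4=4.
Step 24. [r2c1∈{4,6}] r2c1 is the only open cell in col 1 admitting 4 ⇒ r2c1=4.
Step 25. [r2c6∈{6,8}] 6 has one home in row 2: r2c6, so r2c6=6.
Step 26. [r1c6∈{8,9}] r1c6 is the only open cell in col 6 admitting 8 ⇒ r1c6=8.
Step 27. [r1c3∈{6}] only 6 remains possible at r1c3 ⇒ r1c3=6.
Step 28. [r3c5∈{9}] only 9 remains possible at r3c5 ⇒ r3c5=9.
Step 29. [r3c8∈{7}] r3c8's peers cover all but 7. So r3c8=7.
Step 30. [r3c9∈{4,8}] r3c9 is the only open cell in row 3 admitting 4 ⇒ r3c9=4.
Step 31. [r4c2∈{9}] nothing but 9 survives at r4c2 ⇒ r4c2=9.
Step 32. [r5c5∈{6}] r5c5 has the single candidate 6, so r5c5=6.
Step 33. [r8c6∈{7}] nothing but 7 survives at r8c6, so r8c6=7.
Step 34. [r5c4∈{5}] only 5 remains possible at r5c4, so r5c4=5.
Step 35. [r6c7∈{3}] r6c7 has the single candidate 3. So r6c7=3.
Step 36. [r5c8∈{1}] only 1 remains possible at r5c8, so r5c8=1.
Step 37. [r5c6∈{9}] nothing but 9 survives at r5c6, so r5c6=9.
Step 38. [r3c7∈{6}] nothing but 6 survives at r3c7. So r3c7=6.
Step 39. [r6c5∈{8}] r6c5 has the single candidate 8 ⇒ r6c5=8.
Step 40. [r8c1∈{5}] only 5 remains possible at r8c1. So r8c1=5.
Step 41. [r6c1∈{6}] r6c1 is down to just 6 ⇒ r6c1=6.
Step 42. [r1c7∈{5}] only 5 remains possible at r1c7 ⇒ r1c7=5.
Step 43. [r1c9∈{9}] r1c9 has the single candidate 9, so r1c9=9.
Step 44. [r9c7∈{2}] only 2 remains possible at r9c7, so r9c7=2.
Step 45. [r9c5∈{3}] nothing but 3 survives at r9c5 ⇒ r9c5=3.
Step 46. [r4c3∈{2}] r4c3's peers cover all but 2, so r4c3=2.
Step 47. [r2c9∈{8}] nothing but 8 survives at r2c9. So r2c9=8.
Step 48. [r5c2∈{7}] only 7 remains possible at r5c2, so r5c2=7.
Step 49. [r5c3∈{4}] only 4 remains possible at r5c3. So r5c3=4.
Step 50. [r7c7∈{7}] only 7 remains possible at r7c7. So r7c7=7.
Step 51. [r7c5∈{1}] only 1 remains possible at r7c5 ⇒ r7c5=1.
Step 52. [r3c3∈{8}] r3c3 has the single candidate 8 ⇒ r3c3=8.
Step 53. [r3c4∈{2}] r3c4 is down to just 2, so r3c4=2.

Answer: 7 3 6 1 4 8 5 2 9 / 4 2 9 7 5 6 1 3 8 / 1 5 8 2 9 3 6 7 4 / 8 9 2 3 7 1 4 5 6 / 3 7 4 5 6 9 8 1 2 / 6 1 5 4 8 2 3 9 7 / 2 6 3 9 1 4 7 8 5 / 5 8 1 6 2 7 9 4 3 / 9 4 7 8 3 5 2 6 1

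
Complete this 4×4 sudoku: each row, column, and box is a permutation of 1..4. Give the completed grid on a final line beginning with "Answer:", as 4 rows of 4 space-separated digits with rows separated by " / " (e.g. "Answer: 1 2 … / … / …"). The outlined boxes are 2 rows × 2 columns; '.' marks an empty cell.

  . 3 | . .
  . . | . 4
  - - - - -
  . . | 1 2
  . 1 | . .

Step 1. [r4c1∈{2,3,4}] in row 4, 2 fits only at r4c1, so r4c1=2.
Step 2. [r2c3∈{2,3}] across row 2, 3 lands solely at r2c3 ⇒ r2c3=3.
Step 3. [r1c1∈{1,4}] row 1 places 4 nowhere but r1c1, so r1c1=4.
Step 4. [r1c3∈{2}] r1c3 is down to just 2 ⇒ r1c3=2.
Step 5. [r2c1∈{1}] only 1 remains possible at r2c1. So r2c1=1.
Step 6. [r2c2∈{2}] nothing but 2 survives at r2c2. So r2c2=2.
Step 7. [r3c2∈{4}] r3c2 is down to just 4 ⇒ r3c2=4.
Step 8. [r4c3∈{4}] r4c3 has the single candidate 4. So r4c3=4.
Step 9. [r4c4∈{3}] r4c4 has the single candidate 3. So r4c4=3.
Step 10. [r3c1∈{3}] nothing but 3 survives at r3c1, so r3c1=3.
Step 11. [r1c4∈{1}] only 1 remains possible at r1c4. So r1c4=1.

Answer: 4 3 2 1 / 1 2 3 4 / 3 4 1 2 / 2 1 4 3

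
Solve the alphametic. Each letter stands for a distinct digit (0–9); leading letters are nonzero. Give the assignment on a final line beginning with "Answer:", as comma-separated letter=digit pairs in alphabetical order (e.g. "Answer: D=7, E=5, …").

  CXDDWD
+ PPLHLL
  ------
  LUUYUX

Step 1. [col 1: D + L ≡ X (mod 10)] no forcing yet in column 1 (carry-in 0); X=7 is free and consistent — try it. So X=7.
Step 2. [col 1: D + L ≡ X (mod 10)] several values work for L in column 1 (D + L ≡ X (mod 10), carry-in 0); try L=3. So L=3.
Step 3. [col 1: D + L ≡ X (mod 10)] column 1 reads D+L+carry(0)=X with L=3, X=7; with digits 3,7 already taken and all letters distinct, the only value for D is 4, so D=4.
Step 4. [col 2: W + L ≡ U (mod 10)] column 2 (W + L ≡ U (mod 10), carry-in 0) doesn't pin W yet; pick W=5 and continue ⇒ W=5.
Step 5. [col 2: W + L ≡ U (mod 10)] column 2: given W=5, L=3, carry-in 0, and digits 3,4,5,7 already taken and all letters distinct, W+L≡U (mod 10) forces U=8. So U=8.
Step 6. [col 3: D + H ≡ Y (mod 10)] column 3 (D + H ≡ Y (mod 10), carry-in 0) doesn't pin H yet; pick H=6 and continue ⇒ H=6.
Step 7. [col 3: D + H ≡ Y (mod 10)] in column 3 we have D+H≡Y with carry-in 0; given D=4, H=6 and digits 3,4,5,6,7,8 already taken and all letters distinct, that pins Y to 0 ⇒ Y=0.
Step 8. [col 5: X + P ≡ U (mod 10)] column 5: given X=7, U=8, carry-in 0, and digits 0,3,4,5,6,7,8 already taken and all letters distinct, X+P≡U (mod 10) forces P=1 ⇒ P=1.
Step 9. [col 6: C + P ≡ L (mod 10)] from column 6 (P=1, L=3, carry-in 0, digits 0,1,3,4,5,6,7,8 already taken and all letters distinct): C must equal 2 ⇒ C=2.

Answer: C=2, D=4, H=6, L=3, P=1, U=8, W=5, X=7, Y=0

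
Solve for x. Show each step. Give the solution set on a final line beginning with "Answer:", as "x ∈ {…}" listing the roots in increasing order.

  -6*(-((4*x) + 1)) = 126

Step 1. [-6*(-((4*x) + 1)) = 126] leading coefficient -6: divide by -6, so div: -((4*x) + 1) = -21.
Step 2. [-((4*x) + 1) = -21] leading − — multiply by −1, so neg: (4*x) + 1 = 21.
Step 3. [(4*x) + 1 = 21] the outer +1 inverts by subtracting 1. So sub: 4*x = 20.
Step 4. [4*x = 20] 4 out front; divide by 4. So div: x = 5.

Answer: x ∈ {5}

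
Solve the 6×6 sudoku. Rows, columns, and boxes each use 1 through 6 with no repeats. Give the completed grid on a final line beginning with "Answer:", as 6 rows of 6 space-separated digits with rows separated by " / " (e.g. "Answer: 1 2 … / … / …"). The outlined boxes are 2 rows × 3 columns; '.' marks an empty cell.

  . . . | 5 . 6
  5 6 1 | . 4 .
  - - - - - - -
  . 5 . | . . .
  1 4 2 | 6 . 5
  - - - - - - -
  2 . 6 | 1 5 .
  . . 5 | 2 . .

Step 1. [r3c3∈{3}] r3c3's peers cover all but 3. So r3c3=3.
Step 2. [r5c2∈{3}] only 3 remains possible at r5c2, so r5c2=3.
Step 3. [r3c6∈{1,2,4}] 1 has one home in col 6: r3c6. So r3c6=1.
Step 4. [r6c1∈{4}] r6c1 is down to just 4. So r6c1=4.
Step 5. [r2c6∈{2,3}] r2c6 is the only open cell in row 2 admitting 2, so r2c6=2.
Step 6. [r4c5∈{3}] only 3 remains possible at r4c5, so r4c5=3.
Step 7. [r3c5∈{2}] nothing but 2 survives at r3c5. So r3c5=2.
Step 8. [r1c3∈{4}] only 4 remains possible at r1c3. So r1c3=4.
Step 9. [r6c6∈{3}] only 3 remains possible at r6c6, so r6c6=3.
Step 10. [r3c1∈{6}] r3c1 is down to just 6 ⇒ r3c1=6.
Step 11. [r6c5∈{6}] only 6 remains possible at r6c5. So r6c5=6.
Step 12. [r1c1∈{3}] r1c1 is down to just 3. So r1c1=3.
Step 13. [r5c6∈{4}] nothing but 4 survives at r5c6 ⇒ r5c6=4.
Step 14. [r1c2∈{2}] r1c2's peers cover all but 2. So r1c2=2.
Step 15. [r2c4∈{3}] r2c4's peers cover all but 3, so r2c4=3.
Step 16. [r3c4∈{4}] r3c4 is down to just 4 ⇒ r3c4=4.
Step 17. [r1c5∈{1}] r1c5 is down to just 1. So r1c5=1.
Step 18. [r6c2∈{1}] r6c2 has the single candidate 1 ⇒ r6c2=1.

Answer: 3 2 4 5 1 6 / 5 6 1 3 4 2 / 6 5 3 4 2 1 / 1 4 2 6 3 5 / 2 3 6 1 5 4 / 4 1 5 2 6 3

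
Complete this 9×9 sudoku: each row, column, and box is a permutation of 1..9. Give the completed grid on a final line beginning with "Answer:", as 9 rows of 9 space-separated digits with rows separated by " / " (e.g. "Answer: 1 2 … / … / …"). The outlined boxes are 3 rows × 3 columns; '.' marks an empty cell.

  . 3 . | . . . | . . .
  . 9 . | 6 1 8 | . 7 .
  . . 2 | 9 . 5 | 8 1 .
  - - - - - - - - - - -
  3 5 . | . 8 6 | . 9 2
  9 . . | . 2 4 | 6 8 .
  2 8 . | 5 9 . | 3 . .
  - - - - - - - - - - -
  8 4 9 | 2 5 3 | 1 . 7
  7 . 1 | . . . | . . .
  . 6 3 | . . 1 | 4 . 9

Step 1. [r5c3∈{7}] r5c3 has the single candidate 7, so r5c3=7.
Step 2. [r8c8∈{2,3,5,6}] in col 8, 3 fits only at r8c8. So r8c8=3.
Step 3. [r2c7∈{2,5}] 2 has one home in row 2: r2c7, so r2c7=2.
Step 4. [r5c9∈{1,5}] r5c9 is the only open cell in row 5 admitting 5 ⇒ r5c9=5.
Step 5. [r9c1∈{5}] r9c1 has the single candidate 5, so r9c1=5.
Step 6. [r2c1∈{4}] r2c1 is down to just 4, so r2c1=4.
Step 7. [r1c8∈{4,5,6}] in col 8, 5 fits only at r1c8 ⇒ r1c8=5.
Step 8. [r9c5∈{7}] r9c5's peers cover all but 7, so r9c5=7.
Step 9. [r1c5∈{4}] r1c5 has the single candidate 4 ⇒ r1c5=4.
Step 10. [r1c9∈{6}] nothing but 6 survives at r1c9. So r1c9=6.
Step 11. [r3c9∈{3,4}] 4 has one home in row 3: r3c9, so r3c9=4.
Step 12. [r4c4∈{1,7}] row 4 places 1 nowhere but r4c4, so r4c4=1.
Step 13. [r1c4∈{7}] r1c4's peers cover all but 7, so r1c4=7.
Step 14. [r6c3∈{4,6}] across row 6, 6 lands solely at r6c3, so r6c3=6.
Step 15. [r8c4∈{4,8}] 4 has one home in row 8: r8c4 ⇒ r8c4=4.
Step 16. [r1c1∈{1}] r1c1's peers cover all but 1. So r1c1=1.
Step 17. [r6c6∈{7}] r6c6 has the single candidate 7, so r6c6=7.
Step 18. [r8c5∈{6}] only 6 remains possible at r8c5. So r8c5=6.
Step 19. [r9c8∈{2}] only 2 remains possible at r9c8. So r9c8=2.
Step 20. [r1c7∈{9}] r1c7's peers cover all but 9 ⇒ r1c7=9.
Step 21. [r6c8∈{4}] r6c8 is down to just 4, so r6c8=4.
Step 22. [r8c9∈{8}] r8c9's peers cover all but 8, so r8c9=8.
Step 23. [r8c2∈{2}] r8c2's peers cover all but 2, so r8c2=2.
Step 24. [r3c2∈{7}] only 7 remains possible at r3c2 ⇒ r3c2=7.
Step 25. [r6c9∈{1}] r6c9 is down to just 1, so r6c9=1.
Step 26. [r3c5∈{3}] nothing but 3 survives at r3c5. So r3c5=3.
Step 27. [r4c3∈{4}] only 4 remains possible at r4c3 ⇒ r4c3=4.
Step 28. [r3c1∈{6}] r3c1 is down to just 6. So r3c1=6.
Step 29. [r2c9∈{3}] r2c9 has the single candidate 3. So r2c9=3.
Step 30. [r8c7∈{5}] nothing but 5 survives at r8c7, so r8c7=5.
Step 31. [r9c4∈{8}] r9c4 is down to just 8. So r9c4=8.
Step 32. [r1c3∈{8}] nothing but 8 survives at r1c3. So r1c3=8.
Step 33. [r5c4∈{3}] only 3 remains possible at r5c4, so r5c4=3.
Step 34. [r4c7∈{7}] r4c7's peers cover all but 7, so r4c7=7.
Step 35. [r5c2∈{1}] r5c2 is down to just 1, so r5c2=1.
Step 36. [r1c6∈{2}] only 2 remains possible at r1c6, so r1c6=2.
Step 37. [r7c8∈{6}] nothing but 6 survives at r7c8 ⇒ r7c8=6.
Step 38. [r8c6∈{9}] r8c6 has the single candidate 9 ⇒ r8c6=9.
Step 39. [r2c3∈{5}] only 5 remains possible at r2c3. So r2c3=5.

Answer: 1 3 8 7 4 2 9 5 6 / 4 9 5 6 1 8 2 7 3 / 6 7 2 9 3 5 8 1 4 / 3 5 4 1 8 6 7 9 2 / 9 1 7 3 2 4 6 8 5 / 2 8 6 5 9 7 3 4 1 / 8 4 9 2 5 3 1 6 7 / 7 2 1 4 6 9 5 3 8 / 5 6 3 8 7 1 4 2 9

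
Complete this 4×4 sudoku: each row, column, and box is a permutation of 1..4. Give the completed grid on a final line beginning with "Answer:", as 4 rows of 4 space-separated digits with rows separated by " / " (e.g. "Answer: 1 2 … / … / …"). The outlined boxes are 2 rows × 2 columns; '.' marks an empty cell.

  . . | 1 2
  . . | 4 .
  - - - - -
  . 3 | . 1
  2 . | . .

Step 1. [r4c4∈{3,4}] in col 4, 4 fits only at r4c4. So r4c4=4.
Step 2. [r1c1∈{3,4}] 3 has one home in row 1: r1c1. So r1c1=3.
Step 3. [r2c1∈{1}] only 1 remains possible at r2c1. So r2c1=1.
Step 4. [r1c2∈{4}] r1c2's peers cover all but 4 ⇒ r1c2=4.
Step 5. [r2c4∈{3}] only 3 remains possible at r2c4, so r2c4=3.
Step 6. [r4c3∈{3}] only 3 remains possible at r4c3, so r4c3=3.
Step 7. [r3c3∈{2}] r3c3's peers cover all but 2. So r3c3=2.
Step 8. [r2c2∈{2}] r2c2 has the single candidate 2 ⇒ r2c2=2.
Step 9. [r4c2∈{1}] r4c2 is down to just 1 ⇒ r4c2=1.
Step 10. [r3c1∈{4}] only 4 remains possible at r3c1. So r3c1=4.

Answer: 3 4 1 2 / 1 2 4 3 / 4 3 2 1 / 2 1 3 4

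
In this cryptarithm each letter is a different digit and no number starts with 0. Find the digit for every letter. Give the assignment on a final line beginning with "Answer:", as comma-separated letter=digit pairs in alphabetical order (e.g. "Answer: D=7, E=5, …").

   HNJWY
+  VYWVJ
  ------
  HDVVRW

Step 1. [col 1: Y + J ≡ W (mod 10)] several values work for Y in column 1 (Y + J ≡ W (mod 10), carry-in 0); try Y=2, so Y=2.
Step 2. [col 1: Y + J ≡ W (mod 10)] J=3 is one option consistent with column 1 (Y + J ≡ W (mod 10), carry-in 0) — take it, so J=3.
Step 3. [col 1: Y + J ≡ W (mod 10)] column 1: given Y=2, J=3, carry-in 0, and digits 2,3 already taken and all letters distinct, Y+J≡W (mod 10) forces W=5. So W=5.
Step 4. [H] adding two 5-digit numbers gives at most 5+1 digits, and here it does — H is that final carry and must be 1. So H=1.
Step 5. [col 2: W + V ≡ R (mod 10)] R=4 is one option consistent with column 2 (W + V ≡ R (mod 10), carry-in 0) — take it, so R=4.
Step 6. [col 2: W + V ≡ R (mod 10)] in column 2 we have W+V≡R with carry-in 0; given W=5, R=4 and digits 1,2,3,4,5 already taken and all letters distinct, that pins V to 9, so V=9.
Step 7. [col 4: N + Y ≡ V (mod 10)] in column 4 we have N+Y≡V with carry-in 0; given Y=2, V=9 and digits 1,2,3,4,5,9 already taken and all letters distinct, that pins N to 7, so N=7.
Step 8. [col 5: H + V ≡ D (mod 10)] column 5 reads H+V+carry(0)=D with H=1, V=9; with digits 1,2,3,4,5,7,9 already taken and all letters distinct, the only value for D is 0, so D=0.

Answer: D=0, H=1, J=3, N=7, R=4, V=9, W=5, Y=2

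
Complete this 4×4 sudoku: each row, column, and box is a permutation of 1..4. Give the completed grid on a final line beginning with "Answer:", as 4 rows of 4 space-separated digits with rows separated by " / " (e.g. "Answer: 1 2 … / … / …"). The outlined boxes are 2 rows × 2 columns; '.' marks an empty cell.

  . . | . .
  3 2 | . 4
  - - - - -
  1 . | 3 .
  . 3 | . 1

Step 1. [r4c3∈{2,4}] across col 3, 4 lands solely at r4c3 ⇒ r4c3=4.
Step 2. [r1c3∈{1,2}] r1c3 is the only open cell in col 3 admitting 2, so r1c3=2.
Step 3. [r1c1∈{4}] r1c1 is down to just 4. So r1c1=4.
Step 4. [r1c4∈{3}] r1c4 is down to just 3. So r1c4=3.
Step 5. [r3c2∈{4}] r3c2 is down to just 4. So r3c2=4.
Step 6. [r3c4∈{2}] r3c4's peers cover all but 2, so r3c4=2.
Step 7. [r1c2∈{1}] r1c2 is down to just 1. So r1c2=1.
Step 8. [r4c1∈{2}] only 2 remains possible at r4c1. So r4c1=2.
Step 9. [r2c3∈{1}] r2c3 has the single candidate 1, so r2c3=1.

Answer: 4 1 2 3 / 3 2 1 4 / 1 4 3 2 / 2 3 4 1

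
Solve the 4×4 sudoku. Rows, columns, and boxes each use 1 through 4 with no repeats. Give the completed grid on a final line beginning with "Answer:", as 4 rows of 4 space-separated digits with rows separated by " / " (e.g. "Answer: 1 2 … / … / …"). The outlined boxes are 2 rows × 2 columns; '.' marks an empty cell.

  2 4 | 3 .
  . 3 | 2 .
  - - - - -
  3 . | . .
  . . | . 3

Step 1. [r3c4∈{1,2,4}] across col 4, 2 lands solely at r3c4 ⇒ r3c4=2.
Step 2. [r3c2∈{1}] only 1 remains possible at r3c2, so r3c2=1.
Step 3. [r1c4∈{1}] only 1 remains possible at r1c4, so r1c4=1.
Step 4. [r4c3∈{1,4}] 1 has one home in row 4: r4c3 ⇒ r4c3=1.
Step 5. [r2c4∈{4}] r2c4 has the single candidate 4. So r2c4=4.
Step 6. [r4c2∈{2}] r4c2 has the single candidate 2 ⇒ r4c2=2.
Step 7. [r3c3∈{4}] nothing but 4 survives at r3c3, so r3c3=4.
Step 8. [r2c1∈{1}] r2c1 has the single candidate 1, so r2c1=1.
Step 9. [r4c1∈{4}] r4c1 has the single candidate 4 ⇒ r4c1=4.

Answer: 2 4 3 1 / 1 3 2 4 / 3 1 4 2 / 4 2 1 3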